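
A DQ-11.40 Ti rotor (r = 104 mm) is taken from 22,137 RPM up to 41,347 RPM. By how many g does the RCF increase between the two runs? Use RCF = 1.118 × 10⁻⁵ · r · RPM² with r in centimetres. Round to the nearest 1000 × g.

r = 104 mm = 10.4 cm
RCF₁ = 1.118 × 10⁻⁵ × 10.4 × (22137)² = 1.118 × 10⁻⁵ × 10.4 × 490,046,769 ≈ 56,978.7 × g
RCF₂ = 1.118 × 10⁻⁵ × 10.4 × (41347)² = 1.118 × 10⁻⁵ × 10.4 × 1,709,574,409 ≈ 198,775.6 × g
Increase = 198,775.6 − 56,978.7 = 141,796.9

142000 g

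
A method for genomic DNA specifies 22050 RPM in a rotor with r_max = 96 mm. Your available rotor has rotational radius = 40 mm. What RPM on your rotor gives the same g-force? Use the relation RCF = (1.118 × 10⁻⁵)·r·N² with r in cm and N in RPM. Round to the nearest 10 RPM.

Original rotor: r = 96 mm = 9.6 cm
RCF_original = 1.118 × 10⁻⁵ × 9.6 × (22050)² = 1.118 × 10⁻⁵ × 9.6 × 486,202,500 ≈ 52,183.1 × g
Your rotor: r = 40 mm = 4.0 cm
52,183.1 = 1.118 × 10⁻⁵ × 4 × N²
N² = 52,183.1 / (4.472 × 10⁻⁵) = 1,166,885,063
N ≈ √1,166,885,063 ≈ 34,159.7

≈ 34160 RPM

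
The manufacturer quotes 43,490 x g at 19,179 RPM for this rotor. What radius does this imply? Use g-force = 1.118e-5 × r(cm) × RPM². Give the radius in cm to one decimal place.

r ≈ 10.6 cm

RCF = 1.118 × 10⁻⁵ × r × N²
43490 = 1.118 × 10⁻⁵ × r × (19179)²
r = 43490 / (1.118 × 10⁻⁵ × 367,834,041) = 43490 / 4112.385 ≈ 10.575 cm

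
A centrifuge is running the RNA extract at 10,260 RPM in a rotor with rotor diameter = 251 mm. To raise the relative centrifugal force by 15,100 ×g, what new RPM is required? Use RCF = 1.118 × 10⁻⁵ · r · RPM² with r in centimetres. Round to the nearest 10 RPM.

14590 RPM

r = 251 mm / 2 = 125.5 mm = 12.55 cm
Current RCF = 1.118 × 10⁻⁵ × 12.55 × (10260)² = 1.118 × 10⁻⁵ × 12.55 × 105,267,600 ≈ 14,770 × g
Target RCF = 14,770 + 15,100 = 29,870 × g
N² = 29,870 / (14.0309 × 10⁻⁵) = 212,887,270
N ≈ √212,887,270 ≈ 14,590.7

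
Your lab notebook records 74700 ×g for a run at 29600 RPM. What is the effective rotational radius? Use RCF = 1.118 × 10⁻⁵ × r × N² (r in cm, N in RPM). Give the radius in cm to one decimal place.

r ≈ 7.6 cm

RCF = 1.118 × 10⁻⁵ × r × N²
74700 = 1.118 × 10⁻⁵ × r × (29600)²
r = 74700 / (1.118 × 10⁻⁵ × 876,160,000) = 74700 / 9795.469 ≈ 7.626 cm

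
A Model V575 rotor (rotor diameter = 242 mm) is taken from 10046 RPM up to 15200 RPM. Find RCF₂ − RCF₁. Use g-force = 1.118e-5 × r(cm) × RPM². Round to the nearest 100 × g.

≈ 17600 ×g

r = 242 mm / 2 = 121 mm = 12.1 cm
RCF₁ = 1.118 × 10⁻⁵ × 12.1 × (10046)² = 1.118 × 10⁻⁵ × 12.1 × 100,922,116 ≈ 13,652.5 × g
RCF₂ = 1.118 × 10⁻⁵ × 12.1 × (15200)² = 1.118 × 10⁻⁵ × 12.1 × 231,040,000 ≈ 31,254.6 × g
Increase = 31,254.6 − 13,652.5 = 17,602.1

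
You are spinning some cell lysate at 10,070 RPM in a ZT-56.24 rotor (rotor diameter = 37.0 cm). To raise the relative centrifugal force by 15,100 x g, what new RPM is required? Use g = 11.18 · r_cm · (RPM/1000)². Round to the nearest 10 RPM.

r = 37.0 / 2 = 18.5 cm
Current RCF = 11.18 × 18.5 × (10.07)² = 11.18 × 18.5 × 101.4049 ≈ 20,973.6 × g
Target RCF = 20,973.6 + 15,100 = 36,073.6 × g
(N/1000)² = 36,073.6 / 206.83 = 174.4118
N = 1000 × √174.4118 ≈ 13,206.5

≈ 13210 RPM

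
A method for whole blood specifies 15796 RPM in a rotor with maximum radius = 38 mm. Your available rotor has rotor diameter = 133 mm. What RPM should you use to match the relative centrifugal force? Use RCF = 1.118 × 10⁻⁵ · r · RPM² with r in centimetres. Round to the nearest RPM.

Original rotor: r = 38 mm = 3.8 cm
RCF_original = 1.118 × 10⁻⁵ × 3.8 × (15796)² = 1.118 × 10⁻⁵ × 3.8 × 249,513,616 ≈ 10,600.3 × g
Your rotor: r = 133 mm / 2 = 66.5 mm = 6.65 cm
10,600.3 = 1.118 × 10⁻⁵ × 6.65 × N²
N² = 10,600.3 / (7.4347 × 10⁻⁵) = 142,578,719
N ≈ √142,578,719 ≈ 11,940.6

≈ 11941 RPM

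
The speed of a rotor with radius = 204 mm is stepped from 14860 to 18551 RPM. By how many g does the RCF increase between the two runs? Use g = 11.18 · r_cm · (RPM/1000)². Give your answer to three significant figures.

≈ 28100 g

r = 204 mm = 20.4 cm
RCF₁ = 11.18 × 20.4 × (14.86)² = 11.18 × 20.4 × 220.8196 ≈ 50,362.8 × g
RCF₂ = 11.18 × 20.4 × (18.551)² = 11.18 × 20.4 × 344.139601 ≈ 78,488.6 × g
Increase = 78,488.6 − 50,362.8 = 28,125.8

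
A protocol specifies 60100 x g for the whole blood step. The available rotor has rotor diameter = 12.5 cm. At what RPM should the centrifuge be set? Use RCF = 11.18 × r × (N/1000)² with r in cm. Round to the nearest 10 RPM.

N ≈ 29330 RPM

r = 12.5 / 2 = 6.25 cm
60,100 = 11.18 × 6.25 × (N/1000)²
(N/1000)² = 60,100 / 69.875 = 860.1073
N = 1000 × √860.1073 ≈ 29,327.6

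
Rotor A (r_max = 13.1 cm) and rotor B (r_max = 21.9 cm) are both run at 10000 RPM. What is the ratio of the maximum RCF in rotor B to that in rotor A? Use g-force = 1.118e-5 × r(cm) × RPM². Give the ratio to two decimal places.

At fixed N, RCF ∝ r, so RCF_B/RCF_A = r_B/r_A = 21.9 / 13.1 = 1.6718.

1.67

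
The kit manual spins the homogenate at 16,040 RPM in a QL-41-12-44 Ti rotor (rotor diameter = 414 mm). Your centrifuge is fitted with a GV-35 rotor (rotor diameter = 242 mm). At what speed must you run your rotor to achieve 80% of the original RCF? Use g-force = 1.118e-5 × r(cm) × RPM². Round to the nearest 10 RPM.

Original rotor: r = 414 mm / 2 = 207 mm = 20.7 cm
RCF_original = 1.118 × 10⁻⁵ × 20.7 × (16040)² = 1.118 × 10⁻⁵ × 20.7 × 257,281,600 ≈ 59,541.7 × g
Target RCF = 0.8 × 59,541.7 ≈ 47,633.4 × g
Your rotor: r = 242 mm / 2 = 121 mm = 12.1 cm
47,633.4 = 1.118 × 10⁻⁵ × 12.1 × N²
N² = 47,633.4 / (13.5278 × 10⁻⁵) = 352,114,904
N ≈ √352,114,904 ≈ 18,764.7

≈ 18760 RPM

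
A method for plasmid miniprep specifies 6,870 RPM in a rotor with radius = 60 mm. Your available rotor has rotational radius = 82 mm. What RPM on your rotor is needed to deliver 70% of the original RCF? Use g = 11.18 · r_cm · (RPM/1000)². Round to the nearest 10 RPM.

4920 RPM

Original rotor: r = 60 mm = 6.0 cm
RCF_original = 11.18 × 6 × (6.87)² = 11.18 × 6 × 47.1969 ≈ 3,166 × g
Target RCF = 0.7 × 3,166 ≈ 2,216.2 × g
Your rotor: r = 82 mm = 8.2 cm
2,216.2 = 11.18 × 8.2 × (N/1000)²
(N/1000)² = 2,216.2 / 91.676 = 24.17427
N = 1000 × √24.17427 ≈ 4,916.7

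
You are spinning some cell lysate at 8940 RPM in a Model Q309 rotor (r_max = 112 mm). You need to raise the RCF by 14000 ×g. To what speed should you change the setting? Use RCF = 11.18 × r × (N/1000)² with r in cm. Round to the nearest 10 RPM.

13850 RPM

r = 112 mm = 11.2 cm
Current RCF = 11.18 × 11.2 × (8.94)² = 11.18 × 11.2 × 79.9236 ≈ 10,007.7 × g
Target RCF = 10,007.7 + 14,000 = 24,007.7 × g
(N/1000)² = 24,007.7 / 125.216 = 191.7303
N = 1000 × √191.7303 ≈ 13,846.7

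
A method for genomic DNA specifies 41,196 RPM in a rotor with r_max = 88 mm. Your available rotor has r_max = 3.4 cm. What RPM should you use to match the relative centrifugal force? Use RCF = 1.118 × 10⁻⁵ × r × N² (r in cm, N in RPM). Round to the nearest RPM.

≈ 66276 RPM

Original rotor: r = 88 mm = 8.8 cm
RCF_original = 1.118 × 10⁻⁵ × 8.8 × (41196)² = 1.118 × 10⁻⁵ × 8.8 × 1,697,110,416 ≈ 166,968.5 × g
166,968.5 = 1.118 × 10⁻⁵ × 3.4 × N²
N² = 166,968.5 / (3.8012 × 10⁻⁵) = 4,392,520,783
N ≈ √4,392,520,783 ≈ 66,276.1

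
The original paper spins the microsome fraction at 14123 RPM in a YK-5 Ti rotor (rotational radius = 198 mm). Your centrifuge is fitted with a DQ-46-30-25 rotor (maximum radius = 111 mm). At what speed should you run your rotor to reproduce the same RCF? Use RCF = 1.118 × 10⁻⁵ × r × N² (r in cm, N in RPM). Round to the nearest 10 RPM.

≈ 18860 RPM

Original rotor: r = 198 mm = 19.8 cm
RCF_original = 1.118 × 10⁻⁵ × 19.8 × (14123)² = 1.118 × 10⁻⁵ × 19.8 × 199,459,129 ≈ 44,153.1 × g
Your rotor: r = 111 mm = 11.1 cm
44,153.1 = 1.118 × 10⁻⁵ × 11.1 × N²
N² = 44,153.1 / (12.4098 × 10⁻⁵) = 355,792,196
N ≈ √355,792,196 ≈ 18,862.5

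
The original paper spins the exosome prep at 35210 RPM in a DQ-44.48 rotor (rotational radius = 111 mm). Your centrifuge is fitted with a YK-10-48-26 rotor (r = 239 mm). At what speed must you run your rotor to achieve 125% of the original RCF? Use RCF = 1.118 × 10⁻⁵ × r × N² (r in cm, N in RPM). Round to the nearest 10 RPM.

≈ 26830 RPM

Original rotor: r = 111 mm = 11.1 cm
RCF = 1.118 × 10⁻⁵ × r × N²
RCF_original = 1.118 × 10⁻⁵ × 11.1 × (35210)² = 1.118 × 10⁻⁵ × 11.1 × 1,239,744,100 ≈ 153,849.8 × g
Target RCF = 1.25 × 153,849.8 ≈ 192,312.2 × g
Your rotor: r = 239 mm = 23.9 cm
192,312.2 = 1.118 × 10⁻⁵ × 23.9 × N²
N² = 192,312.2 / (26.7202 × 10⁻⁵) = 719,725,900
N ≈ √719,725,900 ≈ 26,827.7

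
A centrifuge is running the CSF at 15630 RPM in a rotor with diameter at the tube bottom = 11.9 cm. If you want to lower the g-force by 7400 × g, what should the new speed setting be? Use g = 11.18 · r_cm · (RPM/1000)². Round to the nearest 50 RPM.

r = 11.9 / 2 = 5.95 cm
Current RCF = 11.18 × 5.95 × (15.63)² = 11.18 × 5.95 × 244.2969 ≈ 16,250.9 × g
Target RCF = 16,250.9 − 7,400 = 8,850.9 × g
(N/1000)² = 8,850.9 / 66.521 = 133.0542
N = 1000 × √133.0542 ≈ 11,534.9

≈ 11550 RPM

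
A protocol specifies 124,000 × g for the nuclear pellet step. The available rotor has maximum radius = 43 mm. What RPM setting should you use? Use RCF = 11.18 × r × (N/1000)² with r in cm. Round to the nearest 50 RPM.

50800 RPM

r = 43 mm = 4.3 cm
124,000 = 11.18 × 4.3 × (N/1000)²
(N/1000)² = 124,000 / 48.074 = 2579.357
N = 1000 × √2579.357 ≈ 50,787.4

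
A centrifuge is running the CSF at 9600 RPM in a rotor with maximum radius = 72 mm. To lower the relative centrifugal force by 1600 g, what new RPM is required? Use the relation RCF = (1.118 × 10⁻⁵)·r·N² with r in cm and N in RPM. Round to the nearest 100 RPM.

r = 72 mm = 7.2 cm
Current RCF = 1.118 × 10⁻⁵ × 7.2 × (9600)² = 1.118 × 10⁻⁵ × 7.2 × 92,160,000 ≈ 7,418.5 × g
Target RCF = 7,418.5 − 1,600 = 5,818.5 × g
N² = 5,818.5 / (8.0496 × 10⁻⁵) = 72,283,095
N ≈ √72,283,095 ≈ 8,501.9

8500 RPM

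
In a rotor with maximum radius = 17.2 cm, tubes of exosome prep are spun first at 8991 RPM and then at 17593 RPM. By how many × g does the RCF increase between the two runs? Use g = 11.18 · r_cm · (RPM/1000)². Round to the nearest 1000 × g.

44000 × g

RCF₁ = 11.18 × 17.2 × (8.991)² = 11.18 × 17.2 × 80.838081 ≈ 15,544.8 × g
RCF₂ = 11.18 × 17.2 × (17.593)² = 11.18 × 17.2 × 309.513649 ≈ 59,518.2 × g
Increase = 59,518.2 − 15,544.8 = 43,973.4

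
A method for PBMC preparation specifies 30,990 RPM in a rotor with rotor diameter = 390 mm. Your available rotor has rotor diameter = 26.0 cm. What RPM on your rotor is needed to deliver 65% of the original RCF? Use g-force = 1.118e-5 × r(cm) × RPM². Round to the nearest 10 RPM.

Original rotor: r = 390 mm / 2 = 195 mm = 19.5 cm
RCF = 1.118 × 10⁻⁵ × r × N²
RCF_original = 1.118 × 10⁻⁵ × 19.5 × (30990)² = 1.118 × 10⁻⁵ × 19.5 × 960,380,100 ≈ 209,372.5 × g
Target RCF = 0.65 × 209,372.5 ≈ 136,092.1 × g
Your rotor: r = 26.0 / 2 = 13 cm
136,092.1 = 1.118 × 10⁻⁵ × 13 × N²
N² = 136,092.1 / (14.534 × 10⁻⁵) = 936,370,579
N ≈ √936,370,579 ≈ 30,600.2

30600 RPM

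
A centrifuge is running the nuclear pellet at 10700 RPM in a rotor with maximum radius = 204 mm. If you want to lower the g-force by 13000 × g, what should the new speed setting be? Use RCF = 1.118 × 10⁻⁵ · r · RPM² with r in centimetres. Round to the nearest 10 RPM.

r = 204 mm = 20.4 cm
Current RCF = 1.118 × 10⁻⁵ × 20.4 × (10700)² = 1.118 × 10⁻⁵ × 20.4 × 114,490,000 ≈ 26,112 × g
Target RCF = 26,112 − 13,000 = 13,112 × g
N² = 13,112 / (22.8072 × 10⁻⁵) = 57,490,617
N ≈ √57,490,617 ≈ 7,582.3

N₂ ≈ 7580 RPM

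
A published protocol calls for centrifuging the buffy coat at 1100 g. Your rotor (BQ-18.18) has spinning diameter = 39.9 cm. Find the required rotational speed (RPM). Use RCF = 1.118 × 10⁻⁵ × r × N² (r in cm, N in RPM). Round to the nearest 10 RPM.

r = 39.9 / 2 = 19.95 cm
1,100 = 1.118 × 10⁻⁵ × 19.95 × N²
N² = 1,100 / (22.3041 × 10⁻⁵) = 4,931,829
N ≈ √4,931,829 ≈ 2,220.8

2220 RPM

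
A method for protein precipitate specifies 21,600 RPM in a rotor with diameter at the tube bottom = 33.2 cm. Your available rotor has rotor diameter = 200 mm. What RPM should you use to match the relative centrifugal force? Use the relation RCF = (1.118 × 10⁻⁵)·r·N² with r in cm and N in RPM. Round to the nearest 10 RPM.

Original rotor: r = 33.2 / 2 = 16.6 cm
RCF = 1.118 × 10⁻⁵ × r × N²
RCF_original = 1.118 × 10⁻⁵ × 16.6 × (21600)² = 1.118 × 10⁻⁵ × 16.6 × 466,560,000 ≈ 86,587.9 × g
Your rotor: r = 200 mm / 2 = 100 mm = 10 cm
86,587.9 = 1.118 × 10⁻⁵ × 10 × N²
N² = 86,587.9 / (11.18 × 10⁻⁵) = 774,489,267
N ≈ √774,489,267 ≈ 27,829.6

27830 RPM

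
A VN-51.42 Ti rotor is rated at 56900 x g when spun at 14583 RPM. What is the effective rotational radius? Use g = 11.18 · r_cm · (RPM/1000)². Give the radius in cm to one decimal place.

r ≈ 23.9 cm

56900 = 11.18 × r × (14.583)²
r = 56900 / (11.18 × 212.663889) = 56900 / 2377.582 ≈ 23.932 cm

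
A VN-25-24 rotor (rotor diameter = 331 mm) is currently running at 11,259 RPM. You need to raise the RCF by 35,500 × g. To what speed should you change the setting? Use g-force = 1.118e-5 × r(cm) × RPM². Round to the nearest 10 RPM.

≈ 17850 RPM

r = 331 mm / 2 = 165.5 mm = 16.55 cm
Current RCF = 1.118 × 10⁻⁵ × 16.55 × (11259)² = 1.118 × 10⁻⁵ × 16.55 × 126,765,081 ≈ 23,455.2 × g
Target RCF = 23,455.2 + 35,500 = 58,955.2 × g
N² = 58,955.2 / (18.5029 × 10⁻⁵) = 318,626,810
N ≈ √318,626,810 ≈ 17,850.1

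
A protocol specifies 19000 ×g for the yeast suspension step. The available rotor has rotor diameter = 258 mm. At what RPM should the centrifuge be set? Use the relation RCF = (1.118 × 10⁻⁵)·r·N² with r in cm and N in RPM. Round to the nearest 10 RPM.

≈ 11480 RPM

r = 258 mm / 2 = 129 mm = 12.9 cm
19,000 = 1.118 × 10⁻⁵ × 12.9 × N²
N² = 19,000 / (14.4222 × 10⁻⁵) = 131,741,343
N ≈ √131,741,343 ≈ 11,477.9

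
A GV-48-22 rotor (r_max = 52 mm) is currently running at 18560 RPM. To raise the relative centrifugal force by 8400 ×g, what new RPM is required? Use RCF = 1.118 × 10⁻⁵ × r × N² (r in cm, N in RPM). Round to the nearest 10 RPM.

r = 52 mm = 5.2 cm
Current RCF = 1.118 × 10⁻⁵ × 5.2 × (18560)² = 1.118 × 10⁻⁵ × 5.2 × 344,473,600 ≈ 20,026.3 × g
Target RCF = 20,026.3 + 8,400 = 28,426.3 × g
N² = 28,426.3 / (5.8136 × 10⁻⁵) = 488,962,089
N ≈ √488,962,089 ≈ 22,112.5

22110 RPM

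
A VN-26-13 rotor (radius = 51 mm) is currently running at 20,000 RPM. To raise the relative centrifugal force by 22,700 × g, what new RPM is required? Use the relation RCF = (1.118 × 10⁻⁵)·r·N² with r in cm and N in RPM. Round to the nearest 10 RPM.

≈ 28250 RPM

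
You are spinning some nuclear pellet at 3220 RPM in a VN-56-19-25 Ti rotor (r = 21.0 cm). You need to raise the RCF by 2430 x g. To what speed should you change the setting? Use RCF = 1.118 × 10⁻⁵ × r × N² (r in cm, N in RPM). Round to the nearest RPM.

Current RCF = 1.118 × 10⁻⁵ × 21 × (3220)² = 1.118 × 10⁻⁵ × 21 × 10,368,400 ≈ 2,434.3 × g
Target RCF = 2,434.3 + 2,430 = 4,864.3 × g
N² = 4,864.3 / (23.478 × 10⁻⁵) = 20,718,545
N ≈ √20,718,545 ≈ 4,551.8

≈ 4552 RPM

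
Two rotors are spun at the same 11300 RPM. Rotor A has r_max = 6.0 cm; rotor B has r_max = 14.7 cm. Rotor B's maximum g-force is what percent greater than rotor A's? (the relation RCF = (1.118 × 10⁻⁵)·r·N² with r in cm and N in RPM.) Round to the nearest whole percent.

145%

At equal RPM, RCF scales linearly with r: ratio = 14.7 / 6.0 = 2.4500.
So rotor B delivers 145.0% more g-force.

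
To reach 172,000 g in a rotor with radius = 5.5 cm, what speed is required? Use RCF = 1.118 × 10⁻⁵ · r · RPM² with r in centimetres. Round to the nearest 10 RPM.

172,000 = 1.118 × 10⁻⁵ × 5.5 × N²
N² = 172,000 / (6.149 × 10⁻⁵) = 2,797,202,797
N ≈ √2,797,202,797 ≈ 52,888.6

≈ 52890 RPM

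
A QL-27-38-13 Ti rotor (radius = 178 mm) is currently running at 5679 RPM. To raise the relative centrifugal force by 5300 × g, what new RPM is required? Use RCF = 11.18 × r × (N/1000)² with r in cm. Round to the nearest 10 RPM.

r = 178 mm = 17.8 cm
Current RCF = 11.18 × 17.8 × (5.679)² = 11.18 × 17.8 × 32.251041 ≈ 6,418.1 × g
Target RCF = 6,418.1 + 5,300 = 11,718.1 × g
(N/1000)² = 11,718.1 / 199.004 = 58.88374
N = 1000 × √58.88374 ≈ 7,673.6

7670 RPM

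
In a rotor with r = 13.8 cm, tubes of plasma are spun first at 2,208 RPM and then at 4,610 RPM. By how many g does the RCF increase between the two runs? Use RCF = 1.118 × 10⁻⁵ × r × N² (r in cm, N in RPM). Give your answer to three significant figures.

RCF₁ = 1.118 × 10⁻⁵ × 13.8 × (2208)² = 1.118 × 10⁻⁵ × 13.8 × 4,875,264 ≈ 752.2 × g
RCF₂ = 1.118 × 10⁻⁵ × 13.8 × (4610)² = 1.118 × 10⁻⁵ × 13.8 × 21,252,100 ≈ 3,278.9 × g
Increase = 3,278.9 − 752.2 = 2,526.7

≈ 2530 g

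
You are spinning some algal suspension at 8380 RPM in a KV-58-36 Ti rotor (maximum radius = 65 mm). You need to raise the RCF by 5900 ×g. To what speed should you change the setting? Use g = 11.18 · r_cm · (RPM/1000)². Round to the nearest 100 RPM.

r = 65 mm = 6.5 cm
Current RCF = 11.18 × 6.5 × (8.38)² = 11.18 × 6.5 × 70.2244 ≈ 5,103.2 × g
Target RCF = 5,103.2 + 5,900 = 11,003.2 × g
(N/1000)² = 11,003.2 / 72.67 = 151.4132
N = 1000 × √151.4132 ≈ 12,305.0

≈ 12300 RPM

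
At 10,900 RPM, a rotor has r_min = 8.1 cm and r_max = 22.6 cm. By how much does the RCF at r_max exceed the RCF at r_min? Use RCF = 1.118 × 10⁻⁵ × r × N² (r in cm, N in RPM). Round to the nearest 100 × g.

19300 x g

RCF_max = 1.118 × 10⁻⁵ × 22.6 × (10900)² = 1.118 × 10⁻⁵ × 22.6 × 118,810,000 ≈ 30,019.5 × g
RCF_min = 1.118 × 10⁻⁵ × 8.1 × (10900)² = 1.118 × 10⁻⁵ × 8.1 × 118,810,000 ≈ 10,759.2 × g
ΔRCF = 30,019.5 − 10,759.2 = 19,260.3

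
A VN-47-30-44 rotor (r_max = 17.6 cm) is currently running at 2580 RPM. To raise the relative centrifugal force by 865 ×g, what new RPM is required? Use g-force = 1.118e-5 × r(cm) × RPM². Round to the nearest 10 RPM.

Current RCF = 1.118 × 10⁻⁵ × 17.6 × (2580)² = 1.118 × 10⁻⁵ × 17.6 × 6,656,400 ≈ 1,309.8 × g
Target RCF = 1,309.8 + 865 = 2,174.8 × g
N² = 2,174.8 / (19.6768 × 10⁻⁵) = 11,052,610
N ≈ √11,052,610 ≈ 3,324.5

3320 RPM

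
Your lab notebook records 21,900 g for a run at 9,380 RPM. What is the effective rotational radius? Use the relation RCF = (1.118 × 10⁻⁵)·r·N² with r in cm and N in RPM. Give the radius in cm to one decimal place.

≈ 22.3 cm

21900 = 1.118 × 10⁻⁵ × r × (9380)²
r = 21900 / (1.118 × 10⁻⁵ × 87,984,400) = 21900 / 983.6656 ≈ 22.264 cm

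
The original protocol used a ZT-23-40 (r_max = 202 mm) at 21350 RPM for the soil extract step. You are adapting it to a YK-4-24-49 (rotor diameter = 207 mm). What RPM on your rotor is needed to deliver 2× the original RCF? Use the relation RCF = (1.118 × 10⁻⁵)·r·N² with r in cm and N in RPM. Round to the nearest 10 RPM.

42180 RPM

Original rotor: r = 202 mm = 20.2 cm
RCF_original = 1.118 × 10⁻⁵ × 20.2 × (21350)² = 1.118 × 10⁻⁵ × 20.2 × 455,822,500 ≈ 102,941.1 × g
Target RCF = 2 × 102,941.1 ≈ 205,882.2 × g
Your rotor: r = 207 mm / 2 = 103.5 mm = 10.35 cm
205,882.2 = 1.118 × 10⁻⁵ × 10.35 × N²
N² = 205,882.2 / (11.5713 × 10⁻⁵) = 1,779,248,658
N ≈ √1,779,248,658 ≈ 42,181.1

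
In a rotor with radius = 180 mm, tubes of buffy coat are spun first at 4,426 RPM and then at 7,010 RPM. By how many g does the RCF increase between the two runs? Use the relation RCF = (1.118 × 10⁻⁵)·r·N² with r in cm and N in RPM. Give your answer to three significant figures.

5950 g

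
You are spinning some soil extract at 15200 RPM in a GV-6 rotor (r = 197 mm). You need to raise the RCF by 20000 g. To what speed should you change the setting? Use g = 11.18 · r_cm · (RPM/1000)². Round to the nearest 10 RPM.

17940 RPM

r = 197 mm = 19.7 cm
Current RCF = 11.18 × 19.7 × (15.2)² = 11.18 × 19.7 × 231.04 ≈ 50,885.6 × g
Target RCF = 50,885.6 + 20,000 = 70,885.6 × g
(N/1000)² = 70,885.6 / 220.246 = 321.8474
N = 1000 × √321.8474 ≈ 17,940.1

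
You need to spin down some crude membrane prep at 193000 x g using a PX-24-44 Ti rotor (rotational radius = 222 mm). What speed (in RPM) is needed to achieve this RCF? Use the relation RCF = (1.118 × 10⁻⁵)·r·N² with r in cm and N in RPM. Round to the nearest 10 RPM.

r = 222 mm = 22.2 cm
RCF = 1.118 × 10⁻⁵ × r × N²
193,000 = 1.118 × 10⁻⁵ × 22.2 × N²
N² = 193,000 / (24.8196 × 10⁻⁵) = 777,611,243
N ≈ √777,611,243 ≈ 27,885.7

27890 RPM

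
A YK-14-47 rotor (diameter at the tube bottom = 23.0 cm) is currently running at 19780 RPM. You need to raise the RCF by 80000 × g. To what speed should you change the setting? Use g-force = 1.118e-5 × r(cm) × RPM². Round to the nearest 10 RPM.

N₂ ≈ 31840 RPM

r = 23.0 / 2 = 11.5 cm
Current RCF = 1.118 × 10⁻⁵ × 11.5 × (19780)² = 1.118 × 10⁻⁵ × 11.5 × 391,248,400 ≈ 50,302.8 × g
Target RCF = 50,302.8 + 80,000 = 130,302.8 × g
N² = 130,302.8 / (12.857 × 10⁻⁵) = 1,013,477,483
N ≈ √1,013,477,483 ≈ 31,835.2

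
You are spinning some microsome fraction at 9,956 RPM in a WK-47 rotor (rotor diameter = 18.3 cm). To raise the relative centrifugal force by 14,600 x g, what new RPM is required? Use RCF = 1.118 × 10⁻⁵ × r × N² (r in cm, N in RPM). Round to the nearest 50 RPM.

≈ 15550 RPM

r = 18.3 / 2 = 9.15 cm
Current RCF = 1.118 × 10⁻⁵ × 9.15 × (9956)² = 1.118 × 10⁻⁵ × 9.15 × 99,121,936 ≈ 10,139.9 × g
Target RCF = 10,139.9 + 14,600 = 24,739.9 × g
N² = 24,739.9 / (10.2297 × 10⁻⁵) = 241,843,847
N ≈ √241,843,847 ≈ 15,551.3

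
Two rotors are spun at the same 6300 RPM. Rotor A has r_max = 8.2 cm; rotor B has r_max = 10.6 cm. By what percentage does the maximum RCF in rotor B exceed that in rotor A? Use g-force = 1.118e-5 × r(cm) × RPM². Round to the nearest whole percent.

At equal RPM, RCF scales linearly with r: ratio = 10.6 / 8.2 = 1.2927.
So rotor B delivers 29.3% more g-force.

29%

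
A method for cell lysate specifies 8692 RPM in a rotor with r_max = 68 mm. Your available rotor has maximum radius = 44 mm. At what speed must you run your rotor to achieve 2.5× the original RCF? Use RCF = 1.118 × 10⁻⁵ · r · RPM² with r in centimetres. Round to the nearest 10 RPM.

Original rotor: r = 68 mm = 6.8 cm
RCF_original = 1.118 × 10⁻⁵ × 6.8 × (8692)² = 1.118 × 10⁻⁵ × 6.8 × 75,550,864 ≈ 5,743.7 × g
Target RCF = 2.5 × 5,743.7 ≈ 14,359.2 × g
Your rotor: r = 44 mm = 4.4 cm
14,359.2 = 1.118 × 10⁻⁵ × 4.4 × N²
N² = 14,359.2 / (4.9192 × 10⁻⁵) = 291,901,122
N ≈ √291,901,122 ≈ 17,085.1

≈ 17090 RPM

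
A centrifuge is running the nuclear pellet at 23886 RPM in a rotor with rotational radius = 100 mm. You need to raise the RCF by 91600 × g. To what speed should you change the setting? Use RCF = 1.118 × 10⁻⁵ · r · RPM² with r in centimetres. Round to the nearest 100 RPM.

37300 RPM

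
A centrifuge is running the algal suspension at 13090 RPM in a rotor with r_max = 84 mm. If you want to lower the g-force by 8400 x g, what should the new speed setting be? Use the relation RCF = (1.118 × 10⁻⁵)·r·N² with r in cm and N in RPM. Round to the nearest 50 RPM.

N₂ ≈ 9050 RPM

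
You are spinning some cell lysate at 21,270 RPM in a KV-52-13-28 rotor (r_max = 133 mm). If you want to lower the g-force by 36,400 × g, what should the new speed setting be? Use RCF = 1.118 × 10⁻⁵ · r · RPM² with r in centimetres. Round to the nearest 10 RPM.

≈ 14410 RPM

r = 133 mm = 13.3 cm
Current RCF = 1.118 × 10⁻⁵ × 13.3 × (21270)² = 1.118 × 10⁻⁵ × 13.3 × 452,412,900 ≈ 67,271.1 × g
Target RCF = 67,271.1 − 36,400 = 30,871.1 × g
N² = 30,871.1 / (14.8694 × 10⁻⁵) = 207,614,968
N ≈ √207,614,968 ≈ 14,408.9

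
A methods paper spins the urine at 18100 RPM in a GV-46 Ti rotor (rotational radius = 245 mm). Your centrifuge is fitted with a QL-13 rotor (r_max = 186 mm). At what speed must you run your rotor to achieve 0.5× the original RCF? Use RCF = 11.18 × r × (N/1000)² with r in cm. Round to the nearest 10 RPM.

14690 RPM

Original rotor: r = 245 mm = 24.5 cm
RCF_original = 11.18 × 24.5 × (18.1)² = 11.18 × 24.5 × 327.61 ≈ 89,735.7 × g
Target RCF = 0.5 × 89,735.7 ≈ 44,867.8 × g
Your rotor: r = 186 mm = 18.6 cm
44,867.8 = 11.18 × 18.6 × (N/1000)²
(N/1000)² = 44,867.8 / 207.948 = 215.7645
N = 1000 × √215.7645 ≈ 14,688.9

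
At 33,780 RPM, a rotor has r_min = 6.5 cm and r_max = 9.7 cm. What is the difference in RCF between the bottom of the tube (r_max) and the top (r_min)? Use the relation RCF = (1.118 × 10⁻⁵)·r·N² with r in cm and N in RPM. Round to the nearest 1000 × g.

41000 g

RCF_max = 1.118 × 10⁻⁵ × 9.7 × (33780)² = 1.118 × 10⁻⁵ × 9.7 × 1,141,088,400 ≈ 123,746.5 × g
RCF_min = 1.118 × 10⁻⁵ × 6.5 × (33780)² = 1.118 × 10⁻⁵ × 6.5 × 1,141,088,400 ≈ 82,922.9 × g
ΔRCF = 123,746.5 − 82,922.9 = 40,823.6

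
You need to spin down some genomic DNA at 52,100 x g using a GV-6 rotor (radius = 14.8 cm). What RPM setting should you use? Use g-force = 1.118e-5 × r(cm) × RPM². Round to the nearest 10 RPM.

17740 RPM

RCF = 1.118 × 10⁻⁵ × r × N²
52,100 = 1.118 × 10⁻⁵ × 14.8 × N²
N² = 52,100 / (16.5464 × 10⁻⁵) = 314,872,117
N ≈ √314,872,117 ≈ 17,744.6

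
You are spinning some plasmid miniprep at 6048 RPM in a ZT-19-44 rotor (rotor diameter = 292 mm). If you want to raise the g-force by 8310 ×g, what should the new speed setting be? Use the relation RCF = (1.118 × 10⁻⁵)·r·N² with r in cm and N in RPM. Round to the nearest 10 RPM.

9350 RPM

r = 292 mm / 2 = 146 mm = 14.6 cm
Current RCF = 1.118 × 10⁻⁵ × 14.6 × (6048)² = 1.118 × 10⁻⁵ × 14.6 × 36,578,304 ≈ 5,970.6 × g
Target RCF = 5,970.6 + 8,310 = 14,280.6 × g
N² = 14,280.6 / (16.3228 × 10⁻⁵) = 87,488,666
N ≈ √87,488,666 ≈ 9,353.5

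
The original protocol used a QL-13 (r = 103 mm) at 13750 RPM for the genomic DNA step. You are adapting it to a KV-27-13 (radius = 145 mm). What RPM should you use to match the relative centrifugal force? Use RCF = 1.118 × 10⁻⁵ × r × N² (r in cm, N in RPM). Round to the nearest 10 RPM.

≈ 11590 RPM

Original rotor: r = 103 mm = 10.3 cm
RCF = 1.118 × 10⁻⁵ × r × N²
RCF_original = 1.118 × 10⁻⁵ × 10.3 × (13750)² = 1.118 × 10⁻⁵ × 10.3 × 189,062,500 ≈ 21,771.3 × g
Your rotor: r = 145 mm = 14.5 cm
21,771.3 = 1.118 × 10⁻⁵ × 14.5 × N²
N² = 21,771.3 / (16.211 × 10⁻⁵) = 134,299,550
N ≈ √134,299,550 ≈ 11,588.8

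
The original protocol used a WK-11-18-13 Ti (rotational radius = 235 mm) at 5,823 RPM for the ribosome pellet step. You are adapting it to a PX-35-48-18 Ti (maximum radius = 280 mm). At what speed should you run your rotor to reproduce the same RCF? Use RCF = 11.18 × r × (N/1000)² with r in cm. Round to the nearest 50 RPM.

Original rotor: r = 235 mm = 23.5 cm
RCF = 11.18 × r × (N/1000)²
RCF_original = 11.18 × 23.5 × (5.823)² = 11.18 × 23.5 × 33.907329 ≈ 8,908.5 × g
Your rotor: r = 280 mm = 28.0 cm
8,908.5 = 11.18 × 28 × (N/1000)²
(N/1000)² = 8,908.5 / 313.04 = 28.45802
N = 1000 × √28.45802 ≈ 5,334.6

5350 RPM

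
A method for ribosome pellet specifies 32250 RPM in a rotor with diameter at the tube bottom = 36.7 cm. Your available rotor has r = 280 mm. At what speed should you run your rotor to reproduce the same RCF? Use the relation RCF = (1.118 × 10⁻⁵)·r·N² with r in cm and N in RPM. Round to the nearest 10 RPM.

26110 RPM

Original rotor: r = 36.7 / 2 = 18.35 cm
RCF = 1.118 × 10⁻⁵ × r × N²
RCF_original = 1.118 × 10⁻⁵ × 18.35 × (32250)² = 1.118 × 10⁻⁵ × 18.35 × 1,040,062,500 ≈ 213,371.9 × g
Your rotor: r = 280 mm = 28.0 cm
213,371.9 = 1.118 × 10⁻⁵ × 28 × N²
N² = 213,371.9 / (31.304 × 10⁻⁵) = 681,612,254
N ≈ √681,612,254 ≈ 26,107.7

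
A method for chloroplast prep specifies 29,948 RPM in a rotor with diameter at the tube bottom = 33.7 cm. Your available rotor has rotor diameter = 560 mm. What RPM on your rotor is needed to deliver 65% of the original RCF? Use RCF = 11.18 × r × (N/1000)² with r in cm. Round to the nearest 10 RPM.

Original rotor: r = 33.7 / 2 = 16.85 cm
RCF = 11.18 × r × (N/1000)²
RCF_original = 11.18 × 16.85 × (29.948)² = 11.18 × 16.85 × 896.882704 ≈ 168,957.5 × g
Target RCF = 0.65 × 168,957.5 ≈ 109,822.4 × g
Your rotor: r = 560 mm / 2 = 280 mm = 28 cm
109,822.4 = 11.18 × 28 × (N/1000)²
(N/1000)² = 109,822.4 / 313.04 = 350.8255
N = 1000 × √350.8255 ≈ 18,730.3

≈ 18730 RPM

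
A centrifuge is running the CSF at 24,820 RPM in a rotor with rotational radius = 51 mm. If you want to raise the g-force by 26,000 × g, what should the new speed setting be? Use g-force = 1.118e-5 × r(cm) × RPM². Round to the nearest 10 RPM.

≈ 32740 RPM

r = 51 mm = 5.1 cm
Current RCF = 1.118 × 10⁻⁵ × 5.1 × (24820)² = 1.118 × 10⁻⁵ × 5.1 × 616,032,400 ≈ 35,124.9 × g
Target RCF = 35,124.9 + 26,000 = 61,124.9 × g
N² = 61,124.9 / (5.7018 × 10⁻⁵) = 1,072,028,131
N ≈ √1,072,028,131 ≈ 32,741.8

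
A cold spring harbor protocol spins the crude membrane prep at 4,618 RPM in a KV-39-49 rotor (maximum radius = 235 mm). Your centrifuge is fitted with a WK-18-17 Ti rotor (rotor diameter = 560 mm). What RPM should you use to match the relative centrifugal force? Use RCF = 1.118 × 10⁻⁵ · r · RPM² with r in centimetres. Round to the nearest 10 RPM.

4230 RPM

Original rotor: r = 235 mm = 23.5 cm
RCF_original = 1.118 × 10⁻⁵ × 23.5 × (4618)² = 1.118 × 10⁻⁵ × 23.5 × 21,325,924 ≈ 5,603 × g
Your rotor: r = 560 mm / 2 = 280 mm = 28 cm
5,603 = 1.118 × 10⁻⁵ × 28 × N²
N² = 5,603 / (31.304 × 10⁻⁵) = 17,898,671
N ≈ √17,898,671 ≈ 4,230.7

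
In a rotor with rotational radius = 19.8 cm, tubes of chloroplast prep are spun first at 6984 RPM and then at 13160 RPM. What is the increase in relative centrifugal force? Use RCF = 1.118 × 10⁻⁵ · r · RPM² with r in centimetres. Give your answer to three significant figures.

27500 ×g

RCF₁ = 1.118 × 10⁻⁵ × 19.8 × (6984)² = 1.118 × 10⁻⁵ × 19.8 × 48,776,256 ≈ 10,797.3 × g
RCF₂ = 1.118 × 10⁻⁵ × 19.8 × (13160)² = 1.118 × 10⁻⁵ × 19.8 × 173,185,600 ≈ 38,337.1 × g
Increase = 38,337.1 − 10,797.3 = 27,539.8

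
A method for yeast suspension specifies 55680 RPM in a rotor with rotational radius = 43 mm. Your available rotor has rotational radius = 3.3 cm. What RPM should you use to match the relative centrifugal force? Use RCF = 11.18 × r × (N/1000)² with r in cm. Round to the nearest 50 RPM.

63550 RPM

Original rotor: r = 43 mm = 4.3 cm
RCF_original = 11.18 × 4.3 × (55.68)² = 11.18 × 4.3 × 3,100.2624 ≈ 149,042 × g
149,042 = 11.18 × 3.3 × (N/1000)²
(N/1000)² = 149,042 / 36.894 = 4039.735
N = 1000 × √4039.735 ≈ 63,558.9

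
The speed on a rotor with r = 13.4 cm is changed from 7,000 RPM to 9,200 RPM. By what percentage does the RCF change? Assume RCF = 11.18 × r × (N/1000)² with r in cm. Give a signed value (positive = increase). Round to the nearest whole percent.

+73%

RCF ∝ N², so the ratio is (9200/7000)² = (1.314286)² = 1.7273.
Change = 1.7273 − 1 = +0.7273 → +72.7%.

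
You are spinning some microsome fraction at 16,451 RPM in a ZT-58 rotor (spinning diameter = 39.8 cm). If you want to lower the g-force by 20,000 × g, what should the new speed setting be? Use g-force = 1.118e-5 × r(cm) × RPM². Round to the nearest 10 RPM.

r = 39.8 / 2 = 19.9 cm
Current RCF = 1.118 × 10⁻⁵ × 19.9 × (16451)² = 1.118 × 10⁻⁵ × 19.9 × 270,635,401 ≈ 60,211.5 × g
Target RCF = 60,211.5 − 20,000 = 40,211.5 × g
N² = 40,211.5 / (22.2482 × 10⁻⁵) = 180,740,464
N ≈ √180,740,464 ≈ 13,444.0

N₂ ≈ 13440 RPM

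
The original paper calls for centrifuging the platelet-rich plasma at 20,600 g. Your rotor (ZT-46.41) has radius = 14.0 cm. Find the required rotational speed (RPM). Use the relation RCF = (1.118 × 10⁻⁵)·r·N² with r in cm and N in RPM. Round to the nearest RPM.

20,600 = 1.118 × 10⁻⁵ × 14 × N²
N² = 20,600 / (15.652 × 10⁻⁵) = 131,612,573
N ≈ √131,612,573 ≈ 11,472.3

N ≈ 11472 RPM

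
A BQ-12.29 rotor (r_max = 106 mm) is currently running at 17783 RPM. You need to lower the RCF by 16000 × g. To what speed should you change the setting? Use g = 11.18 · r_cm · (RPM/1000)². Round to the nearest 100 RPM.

13500 RPM

r = 106 mm = 10.6 cm
Current RCF = 11.18 × 10.6 × (17.783)² = 11.18 × 10.6 × 316.235089 ≈ 37,476.4 × g
Target RCF = 37,476.4 − 16,000 = 21,476.4 × g
(N/1000)² = 21,476.4 / 118.508 = 181.2232
N = 1000 × √181.2232 ≈ 13,461.9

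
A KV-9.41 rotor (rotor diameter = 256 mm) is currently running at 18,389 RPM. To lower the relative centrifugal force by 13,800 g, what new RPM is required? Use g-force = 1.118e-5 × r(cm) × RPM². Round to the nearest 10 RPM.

≈ 15550 RPM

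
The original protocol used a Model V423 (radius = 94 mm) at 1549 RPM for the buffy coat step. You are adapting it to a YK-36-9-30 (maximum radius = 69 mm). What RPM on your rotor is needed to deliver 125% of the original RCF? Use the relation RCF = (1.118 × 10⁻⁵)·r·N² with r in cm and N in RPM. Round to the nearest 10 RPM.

Original rotor: r = 94 mm = 9.4 cm
RCF_original = 1.118 × 10⁻⁵ × 9.4 × (1549)² = 1.118 × 10⁻⁵ × 9.4 × 2,399,401 ≈ 252.2 × g
Target RCF = 1.25 × 252.2 ≈ 315.2 × g
Your rotor: r = 69 mm = 6.9 cm
315.2 = 1.118 × 10⁻⁵ × 6.9 × N²
N² = 315.2 / (7.7142 × 10⁻⁵) = 4,085,971
N ≈ √4,085,971 ≈ 2,021.4

≈ 2020 RPM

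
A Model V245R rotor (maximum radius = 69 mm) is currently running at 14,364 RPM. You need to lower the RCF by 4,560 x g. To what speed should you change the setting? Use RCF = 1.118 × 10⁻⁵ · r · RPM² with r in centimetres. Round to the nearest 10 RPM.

12130 RPM

r = 69 mm = 6.9 cm
Current RCF = 1.118 × 10⁻⁵ × 6.9 × (14364)² = 1.118 × 10⁻⁵ × 6.9 × 206,324,496 ≈ 15,916.3 × g
Target RCF = 15,916.3 − 4,560 = 11,356.3 × g
N² = 11,356.3 / (7.7142 × 10⁻⁵) = 147,212,932
N ≈ √147,212,932 ≈ 12,133.1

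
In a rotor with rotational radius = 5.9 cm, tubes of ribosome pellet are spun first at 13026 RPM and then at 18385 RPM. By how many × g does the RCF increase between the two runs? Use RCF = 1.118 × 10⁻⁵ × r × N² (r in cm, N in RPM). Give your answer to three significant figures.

RCF₁ = 1.118 × 10⁻⁵ × 5.9 × (13026)² = 1.118 × 10⁻⁵ × 5.9 × 169,676,676 ≈ 11,192.2 × g
RCF₂ = 1.118 × 10⁻⁵ × 5.9 × (18385)² = 1.118 × 10⁻⁵ × 5.9 × 338,008,225 ≈ 22,295.7 × g
Increase = 22,295.7 − 11,192.2 = 11,103.5

≈ 11100 × g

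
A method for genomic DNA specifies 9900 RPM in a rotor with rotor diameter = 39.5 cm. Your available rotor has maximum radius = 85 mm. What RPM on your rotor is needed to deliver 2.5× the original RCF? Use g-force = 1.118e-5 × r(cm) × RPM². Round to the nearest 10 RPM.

Original rotor: r = 39.5 / 2 = 19.75 cm
RCF = 1.118 × 10⁻⁵ × r × N²
RCF_original = 1.118 × 10⁻⁵ × 19.75 × (9900)² = 1.118 × 10⁻⁵ × 19.75 × 98,010,000 ≈ 21,641.1 × g
Target RCF = 2.5 × 21,641.1 ≈ 54,102.8 × g
Your rotor: r = 85 mm = 8.5 cm
54,102.8 = 1.118 × 10⁻⁵ × 8.5 × N²
N² = 54,102.8 / (9.503 × 10⁻⁵) = 569,323,372
N ≈ √569,323,372 ≈ 23,860.5

≈ 23860 RPM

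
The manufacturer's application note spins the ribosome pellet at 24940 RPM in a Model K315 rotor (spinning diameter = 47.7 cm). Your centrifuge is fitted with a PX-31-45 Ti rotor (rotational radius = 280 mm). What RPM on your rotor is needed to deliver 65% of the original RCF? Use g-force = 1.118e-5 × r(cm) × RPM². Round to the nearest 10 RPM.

Original rotor: r = 47.7 / 2 = 23.85 cm
RCF_original = 1.118 × 10⁻⁵ × 23.85 × (24940)² = 1.118 × 10⁻⁵ × 23.85 × 622,003,600 ≈ 165,852.9 × g
Target RCF = 0.65 × 165,852.9 ≈ 107,804.4 × g
Your rotor: r = 280 mm = 28.0 cm
107,804.4 = 1.118 × 10⁻⁵ × 28 × N²
N² = 107,804.4 / (31.304 × 10⁻⁵) = 344,378,993
N ≈ √344,378,993 ≈ 18,557.5

18560 RPM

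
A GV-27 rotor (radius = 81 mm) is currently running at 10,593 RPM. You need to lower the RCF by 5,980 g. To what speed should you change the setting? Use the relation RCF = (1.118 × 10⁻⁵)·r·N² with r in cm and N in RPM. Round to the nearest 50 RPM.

r = 81 mm = 8.1 cm
Current RCF = 1.118 × 10⁻⁵ × 8.1 × (10593)² = 1.118 × 10⁻⁵ × 8.1 × 112,211,649 ≈ 10,161.7 × g
Target RCF = 10,161.7 − 5,980 = 4,181.7 × g
N² = 4,181.7 / (9.0558 × 10⁻⁵) = 46,177,036
N ≈ √46,177,036 ≈ 6,795.4

N₂ ≈ 6800 RPM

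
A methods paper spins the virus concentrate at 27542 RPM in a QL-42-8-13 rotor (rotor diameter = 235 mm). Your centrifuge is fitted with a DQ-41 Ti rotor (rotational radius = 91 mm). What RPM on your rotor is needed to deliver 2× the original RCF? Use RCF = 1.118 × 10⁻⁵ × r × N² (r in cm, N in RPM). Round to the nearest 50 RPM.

≈ 44250 RPM

Original rotor: r = 235 mm / 2 = 117.5 mm = 11.75 cm
RCF = 1.118 × 10⁻⁵ × r × N²
RCF_original = 1.118 × 10⁻⁵ × 11.75 × (27542)² = 1.118 × 10⁻⁵ × 11.75 × 758,561,764 ≈ 99,648.5 × g
Target RCF = 2 × 99,648.5 ≈ 199,297 × g
Your rotor: r = 91 mm = 9.1 cm
199,297 = 1.118 × 10⁻⁵ × 9.1 × N²
N² = 199,297 / (10.1738 × 10⁻⁵) = 1,958,923,903
N ≈ √1,958,923,903 ≈ 44,259.7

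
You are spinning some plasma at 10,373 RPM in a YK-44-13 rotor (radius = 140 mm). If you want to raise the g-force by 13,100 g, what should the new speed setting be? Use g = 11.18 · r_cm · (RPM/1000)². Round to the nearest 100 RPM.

13800 RPM

r = 140 mm = 14.0 cm
Current RCF = 11.18 × 14 × (10.373)² = 11.18 × 14 × 107.599129 ≈ 16,841.4 × g
Target RCF = 16,841.4 + 13,100 = 29,941.4 × g
(N/1000)² = 29,941.4 / 156.52 = 191.2944
N = 1000 × √191.2944 ≈ 13,830.9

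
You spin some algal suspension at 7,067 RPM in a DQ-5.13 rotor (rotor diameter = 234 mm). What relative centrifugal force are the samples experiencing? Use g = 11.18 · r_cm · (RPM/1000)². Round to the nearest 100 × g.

6500 × g

r = 234 mm / 2 = 117 mm = 11.7 cm
RCF = 11.18 × 11.7 × (7.067)² = 11.18 × 11.7 × 49.942489 ≈ 6,532.8 × g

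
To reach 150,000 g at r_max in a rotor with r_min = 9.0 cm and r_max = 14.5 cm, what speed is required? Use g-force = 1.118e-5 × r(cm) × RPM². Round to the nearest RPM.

N ≈ 30419 RPM

Use r_max = 14.5 cm.
RCF = 1.118 × 10⁻⁵ × r × N²
150,000 = 1.118 × 10⁻⁵ × 14.5 × N²
N² = 150,000 / (16.211 × 10⁻⁵) = 925,297,637
N ≈ √925,297,637 ≈ 30,418.7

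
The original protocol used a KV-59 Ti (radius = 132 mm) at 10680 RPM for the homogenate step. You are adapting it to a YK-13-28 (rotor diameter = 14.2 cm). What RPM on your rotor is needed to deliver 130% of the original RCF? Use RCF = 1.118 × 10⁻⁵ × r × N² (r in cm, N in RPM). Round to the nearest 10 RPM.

Original rotor: r = 132 mm = 13.2 cm
RCF = 1.118 × 10⁻⁵ × r × N²
RCF_original = 1.118 × 10⁻⁵ × 13.2 × (10680)² = 1.118 × 10⁻⁵ × 13.2 × 114,062,400 ≈ 16,832.9 × g
Target RCF = 1.3 × 16,832.9 ≈ 21,882.8 × g
Your rotor: r = 14.2 / 2 = 7.1 cm
21,882.8 = 1.118 × 10⁻⁵ × 7.1 × N²
N² = 21,882.8 / (7.9378 × 10⁻⁵) = 275,678,400
N ≈ √275,678,400 ≈ 16,603.6

16600 RPM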